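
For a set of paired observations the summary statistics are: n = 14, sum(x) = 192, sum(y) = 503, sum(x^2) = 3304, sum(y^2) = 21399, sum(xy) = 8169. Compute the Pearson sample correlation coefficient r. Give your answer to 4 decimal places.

0.8506

Numerator: nΣxy − (Σx)(Σy) = 14·8169 − (192)(503) = 17790
Denominator: √[(nΣx²−(Σx)²)(nΣy²−(Σy)²)]
  nΣx²−(Σx)² = 14·3304 − 36864 = 9392;  nΣy²−(Σy)² = 14·21399 − 253009 = 46577
  √(9392·46577) = √437451184 = 20915.3337
r = 17790 / 20915.3337 = 0.8506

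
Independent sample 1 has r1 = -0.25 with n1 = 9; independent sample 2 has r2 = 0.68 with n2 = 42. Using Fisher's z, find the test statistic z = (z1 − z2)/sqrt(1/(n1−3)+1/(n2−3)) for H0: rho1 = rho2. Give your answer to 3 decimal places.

Fisher z-transforms: z1 = atanh(-0.25) = -0.255413, z2 = atanh(0.68) = 0.829114; difference d = -1.084527
Var(d) = 1/6 + 1/39 = 0.1666667 + 0.0256410 = 0.1923077
z = d/√Var(d) = -1.084527 / √0.1923077 = -1.084527 / 0.438529 = -2.473

-2.473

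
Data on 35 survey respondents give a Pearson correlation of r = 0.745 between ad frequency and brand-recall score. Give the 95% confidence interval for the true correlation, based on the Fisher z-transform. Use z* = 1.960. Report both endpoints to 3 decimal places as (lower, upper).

(0.548, 0.864)

Fisher z: z_r = atanh(r) = ½·ln((1+0.745)/(1−0.745)) = 0.961623
SE(z) = 1/√(n−3) = 1/√32 = 0.176777
95% ⇒ z* = 1.960; margin = 1.960·0.176777 = 0.346483
CI on z-scale: (0.615140, 1.308106)
Back-transform: tanh(0.615140) = 0.547735, tanh(1.308106) = 0.863795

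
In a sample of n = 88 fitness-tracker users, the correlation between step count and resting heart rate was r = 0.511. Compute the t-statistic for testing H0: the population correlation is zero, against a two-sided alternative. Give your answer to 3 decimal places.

5.513

1 − r² = 1 − 0.261121 = 0.738879;  √(1−r²) = 0.859581
√(n−2) = √86 = 9.273618
t = r·√(n−2)/√(1−r²) = 0.511 · 9.273618 / 0.859581 = 5.513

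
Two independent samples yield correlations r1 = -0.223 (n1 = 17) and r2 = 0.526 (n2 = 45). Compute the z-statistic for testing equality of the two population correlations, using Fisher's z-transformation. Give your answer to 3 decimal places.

-2.629

Fisher z-transforms: z1 = atanh(-0.223) = -0.226811, z2 = atanh(0.526) = 0.584599; difference d = -0.811410
Var(d) = 1/14 + 1/42 = 0.0714286 + 0.0238095 = 0.0952381
z = d/√Var(d) = -0.811410 / √0.0952381 = -0.811410 / 0.308607 = -2.629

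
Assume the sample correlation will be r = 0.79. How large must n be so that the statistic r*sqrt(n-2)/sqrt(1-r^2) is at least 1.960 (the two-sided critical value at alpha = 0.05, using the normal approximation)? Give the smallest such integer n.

r√(n−2)/√(1−r²) ≥ 1.960  ⇔  n−2 ≥ (1.960)²·(1−r²)/r²
(1−r²)/r² = (1−0.6241)/0.6241 = 0.6023
n ≥ 2 + 3.8416·0.6023 = 2 + 2.3138 = 4.3138
⌈4.3138⌉ = 5

5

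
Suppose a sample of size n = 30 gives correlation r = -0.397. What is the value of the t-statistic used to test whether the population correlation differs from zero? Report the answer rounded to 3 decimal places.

-2.289

t = r·√(n−2) / √(1−r²) with r = -0.397, n = 30
  = -0.397·√28 / √(1 − 0.157609)
  = -0.397·5.291503 / 0.917819
  = -2.100727 / 0.917819 = -2.289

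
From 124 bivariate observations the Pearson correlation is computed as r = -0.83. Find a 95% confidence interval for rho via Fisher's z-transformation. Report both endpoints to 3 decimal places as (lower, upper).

(-0.878, -0.766)

Fisher z: z_r = atanh(r) = ½·ln((1+(-0.83))/(1−(-0.83))) = -1.188136
SE(z) = 1/√(n−3) = 1/√121 = 0.090909
95% ⇒ z* = 1.960; margin = 1.960·0.090909 = 0.178182
CI on z-scale: (-1.366318, -1.009954)
Back-transform: tanh(-1.366318) = -0.877850, tanh(-1.009954) = -0.765743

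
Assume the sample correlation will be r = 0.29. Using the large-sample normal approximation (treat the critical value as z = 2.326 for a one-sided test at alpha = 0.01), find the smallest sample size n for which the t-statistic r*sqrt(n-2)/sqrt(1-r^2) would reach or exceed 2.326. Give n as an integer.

61

r√(n−2)/√(1−r²) ≥ 2.326  ⇔  n−2 ≥ (2.326)²·(1−r²)/r²
(1−r²)/r² = (1−0.0841)/0.0841 = 10.8906
n ≥ 2 + 5.410276·10.8906 = 2 + 58.9212 = 60.9212
⌈60.9212⌉ = 61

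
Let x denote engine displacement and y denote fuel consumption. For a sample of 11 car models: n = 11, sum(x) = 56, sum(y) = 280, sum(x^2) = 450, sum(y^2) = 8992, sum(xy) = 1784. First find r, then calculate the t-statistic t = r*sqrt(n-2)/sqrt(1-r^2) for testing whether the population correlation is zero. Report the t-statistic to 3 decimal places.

S_xy = nΣxy − ΣxΣy = 11·1784 − 56·280 = 19624 − 15680 = 3944
S_xx = nΣx² − (Σx)² = 11·450 − 56² = 4950 − 3136 = 1814
S_yy = nΣy² − (Σy)² = 11·8992 − 280² = 98912 − 78400 = 20512
r = S_xy / √(S_xx·S_yy) = 3944 / √(1814·20512) = 3944 / √37208768 = 3944 / 6099.8990 = 0.6466
t = r·√(n−2)/√(1−r²) = 0.6466·√9 / √(1−0.418092) = 1.939800 / 0.762829 = 2.543

2.543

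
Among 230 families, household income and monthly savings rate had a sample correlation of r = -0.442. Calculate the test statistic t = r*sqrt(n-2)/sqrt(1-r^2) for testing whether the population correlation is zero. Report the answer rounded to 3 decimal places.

-7.440

t = r·√(n−2) / √(1−r²) with r = -0.442, n = 230
  = -0.442·√228 / √(1 − 0.195364)
  = -0.442·15.099669 / 0.897015
  = -6.674054 / 0.897015 = -7.440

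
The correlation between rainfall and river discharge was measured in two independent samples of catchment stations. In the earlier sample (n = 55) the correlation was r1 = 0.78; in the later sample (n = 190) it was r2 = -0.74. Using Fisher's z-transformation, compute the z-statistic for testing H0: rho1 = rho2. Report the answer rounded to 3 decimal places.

12.731

Fisher z-transforms: z1 = atanh(0.78) = 1.045371, z2 = atanh(-0.74) = -0.950479; difference d = 1.995850
Var(d) = 1/52 + 1/187 = 0.0192308 + 0.0053476 = 0.0245784
z = d/√Var(d) = 1.995850 / √0.0245784 = 1.995850 / 0.156775 = 12.731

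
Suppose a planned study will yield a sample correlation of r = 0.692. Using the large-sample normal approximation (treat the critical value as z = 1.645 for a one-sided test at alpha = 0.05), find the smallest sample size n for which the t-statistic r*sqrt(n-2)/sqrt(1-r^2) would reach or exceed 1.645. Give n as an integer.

r√(n−2)/√(1−r²) ≥ 1.645  ⇔  n−2 ≥ (1.645)²·(1−r²)/r²
(1−r²)/r² = (1−0.478864)/0.478864 = 1.0883
n ≥ 2 + 2.706025·1.0883 = 2 + 2.9450 = 4.9450
⌈4.9450⌉ = 5

5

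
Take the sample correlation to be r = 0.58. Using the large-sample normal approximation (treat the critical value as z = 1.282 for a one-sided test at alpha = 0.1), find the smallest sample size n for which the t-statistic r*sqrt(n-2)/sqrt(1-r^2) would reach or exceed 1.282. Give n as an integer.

6

r√(n−2)/√(1−r²) ≥ 1.282  ⇔  n−2 ≥ (1.282)²·(1−r²)/r²
(1−r²)/r² = (1−0.3364)/0.3364 = 1.9727
n ≥ 2 + 1.643524·1.9727 = 2 + 3.2422 = 5.2422
⌈5.2422⌉ = 6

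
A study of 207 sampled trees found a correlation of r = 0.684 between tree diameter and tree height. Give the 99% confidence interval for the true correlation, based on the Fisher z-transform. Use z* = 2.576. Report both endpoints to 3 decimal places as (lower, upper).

(0.576, 0.769)

Fisher z: z_r = atanh(r) = ½·ln((1+0.684)/(1−0.684)) = 0.836592
SE(z) = 1/√(n−3) = 1/√204 = 0.070014
99% ⇒ z* = 2.576; margin = 2.576·0.070014 = 0.180356
CI on z-scale: (0.656236, 1.016948)
Back-transform: tanh(0.656236) = 0.575853, tanh(1.016948) = 0.768621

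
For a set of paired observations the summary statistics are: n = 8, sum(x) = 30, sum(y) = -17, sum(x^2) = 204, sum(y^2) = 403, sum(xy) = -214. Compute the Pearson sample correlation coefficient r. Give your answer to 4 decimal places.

-0.8201

Numerator: nΣxy − (Σx)(Σy) = 8·(-214) − (30)(-17) = -1202
Denominator: √[(nΣx²−(Σx)²)(nΣy²−(Σy)²)]
  nΣx²−(Σx)² = 8·204 − 900 = 732;  nΣy²−(Σy)² = 8·403 − 289 = 2935
  √(732·2935) = √2148420 = 1465.7490
r = -1202 / 1465.7490 = -0.8201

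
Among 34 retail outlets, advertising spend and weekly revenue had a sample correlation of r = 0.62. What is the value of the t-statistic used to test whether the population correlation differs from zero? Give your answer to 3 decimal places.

t = r·√(n−2) / √(1−r²) with r = 0.62, n = 34
  = 0.62·√32 / √(1 − 0.3844)
  = 0.62·5.656854 / 0.784602
  = 3.507249 / 0.784602 = 4.470

4.470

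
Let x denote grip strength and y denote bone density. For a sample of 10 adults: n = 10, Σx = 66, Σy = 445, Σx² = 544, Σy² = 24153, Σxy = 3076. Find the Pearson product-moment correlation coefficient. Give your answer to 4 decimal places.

0.2024

Numerator: nΣxy − (Σx)(Σy) = 10·3076 − (66)(445) = 1390
Denominator: √[(nΣx²−(Σx)²)(nΣy²−(Σy)²)]
  nΣx²−(Σx)² = 10·544 − 4356 = 1084;  nΣy²−(Σy)² = 10·24153 − 198025 = 43505
  √(1084·43505) = √47159420 = 6867.2717
r = 1390 / 6867.2717 = 0.2024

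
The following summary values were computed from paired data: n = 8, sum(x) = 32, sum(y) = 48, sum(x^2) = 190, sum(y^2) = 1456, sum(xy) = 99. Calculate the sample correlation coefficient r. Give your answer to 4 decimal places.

-0.3456

S_xy = nΣxy − ΣxΣy = 8·99 − 32·48 = 792 − 1536 = -744
S_xx = nΣx² − (Σx)² = 8·190 − 32² = 1520 − 1024 = 496
S_yy = nΣy² − (Σy)² = 8·1456 − 48² = 11648 − 2304 = 9344
r = S_xy / √(S_xx·S_yy) = -744 / √(496·9344) = -744 / √4634624 = -744 / 2152.8177 = -0.3456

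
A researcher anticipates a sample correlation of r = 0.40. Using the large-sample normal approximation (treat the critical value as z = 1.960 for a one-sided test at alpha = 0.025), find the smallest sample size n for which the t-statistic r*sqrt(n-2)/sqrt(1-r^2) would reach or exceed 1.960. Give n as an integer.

23

Need r·√(n−2)/√(1−r²) ≥ 1.960
√(n−2) ≥ 1.960·√(1−0.1600) / 0.40 = 1.960·0.916515 / 0.40 = 4.4909
n−2 ≥ 20.1682  ⇒  n ≥ 22.1682
Smallest integer n = 23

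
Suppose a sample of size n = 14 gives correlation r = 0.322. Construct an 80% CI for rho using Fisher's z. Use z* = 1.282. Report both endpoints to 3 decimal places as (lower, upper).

(-0.053, 0.617)

Fisher z: z_r = atanh(r) = ½·ln((1+0.322)/(1−0.322)) = 0.333877
SE(z) = 1/√(n−3) = 1/√11 = 0.301511
80% ⇒ z* = 1.282; margin = 1.282·0.301511 = 0.386537
CI on z-scale: (-0.052660, 0.720414)
Back-transform: tanh(-0.052660) = -0.052611, tanh(0.720414) = 0.617166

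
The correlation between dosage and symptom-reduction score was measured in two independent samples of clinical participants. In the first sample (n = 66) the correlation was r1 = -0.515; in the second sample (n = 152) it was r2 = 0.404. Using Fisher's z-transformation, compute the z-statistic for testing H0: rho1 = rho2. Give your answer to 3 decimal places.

Fisher z-transforms: z1 = atanh(-0.515) = -0.569511, z2 = atanh(0.404) = 0.428420; difference d = -0.997931
Var(d) = 1/63 + 1/149 = 0.0158730 + 0.0067114 = 0.0225844
z = d/√Var(d) = -0.997931 / √0.0225844 = -0.997931 / 0.150281 = -6.640

-6.640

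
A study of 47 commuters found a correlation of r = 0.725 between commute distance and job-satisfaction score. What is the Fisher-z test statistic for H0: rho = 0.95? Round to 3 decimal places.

Fisher z: atanh(0.725) = 0.918106, atanh(0.95) = 1.831781
z = (z_r − z_0)·√(n−3) = (0.918106 − 1.831781)·√44 = -0.913675 · 6.633250 = -6.061

-6.061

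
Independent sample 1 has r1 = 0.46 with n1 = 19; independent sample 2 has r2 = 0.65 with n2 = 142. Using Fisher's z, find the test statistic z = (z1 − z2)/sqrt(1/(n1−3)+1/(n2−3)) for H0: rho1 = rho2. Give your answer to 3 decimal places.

z1 = atanh(0.46) = 0.497311,  z2 = atanh(0.65) = 0.775299
SE = √(1/(n1−3) + 1/(n2−3)) = √(1/16 + 1/139) = √(0.0625000 + 0.0071942) = √0.0696942 = 0.263997
z = (z1 − z2)/SE = (0.497311 − 0.775299) / 0.263997 = -0.277988 / 0.263997 = -1.053

-1.053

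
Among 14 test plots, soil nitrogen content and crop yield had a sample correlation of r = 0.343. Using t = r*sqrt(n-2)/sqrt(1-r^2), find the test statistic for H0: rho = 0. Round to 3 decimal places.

t = r·√(n−2) / √(1−r²) with r = 0.343, n = 14
  = 0.343·√12 / √(1 − 0.117649)
  = 0.343·3.464102 / 0.939335
  = 1.188187 / 0.939335 = 1.265

1.265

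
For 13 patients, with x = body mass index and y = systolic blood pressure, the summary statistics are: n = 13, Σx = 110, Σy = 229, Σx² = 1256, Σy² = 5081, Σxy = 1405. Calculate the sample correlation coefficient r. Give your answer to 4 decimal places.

-0.9128

S_xy = nΣxy − ΣxΣy = 13·1405 − 110·229 = 18265 − 25190 = -6925
S_xx = nΣx² − (Σx)² = 13·1256 − 110² = 16328 − 12100 = 4228
S_yy = nΣy² − (Σy)² = 13·5081 − 229² = 66053 − 52441 = 13612
r = S_xy / √(S_xx·S_yy) = -6925 / √(4228·13612) = -6925 / √57551536 = -6925 / 7586.2729 = -0.9128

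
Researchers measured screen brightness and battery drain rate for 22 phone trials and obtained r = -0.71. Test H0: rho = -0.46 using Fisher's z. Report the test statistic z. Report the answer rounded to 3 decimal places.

-1.699

z_r = atanh(-0.71) = -0.887184,  z_0 = atanh(-0.46) = -0.497311
SE = 1/√(n−3) = 1/√19 = 0.229416
z = (z_r − z_0)/SE = (-0.887184 − (-0.497311)) / 0.229416 = -0.389873 / 0.229416 = -1.699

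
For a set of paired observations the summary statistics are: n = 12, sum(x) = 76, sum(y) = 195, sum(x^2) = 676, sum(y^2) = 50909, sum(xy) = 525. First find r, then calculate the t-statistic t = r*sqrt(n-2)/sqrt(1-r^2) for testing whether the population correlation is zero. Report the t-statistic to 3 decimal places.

S_xy = nΣxy − ΣxΣy = 12·525 − 76·195 = 6300 − 14820 = -8520
S_xx = nΣx² − (Σx)² = 12·676 − 76² = 8112 − 5776 = 2336
S_yy = nΣy² − (Σy)² = 12·50909 − 195² = 610908 − 38025 = 572883
r = S_xy / √(S_xx·S_yy) = -8520 / √(2336·572883) = -8520 / √1338254688 = -8520 / 36582.1635 = -0.2329
t = r·√(n−2)/√(1−r²) = -0.2329·√10 / √(1−0.054242) = -0.736494 / 0.972501 = -0.757

-0.757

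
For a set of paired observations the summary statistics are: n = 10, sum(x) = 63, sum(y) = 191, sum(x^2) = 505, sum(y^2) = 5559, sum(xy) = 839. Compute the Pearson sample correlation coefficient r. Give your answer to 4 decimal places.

-0.8015

S_xy = nΣxy − ΣxΣy = 10·839 − 63·191 = 8390 − 12033 = -3643
S_xx = nΣx² − (Σx)² = 10·505 − 63² = 5050 − 3969 = 1081
S_yy = nΣy² − (Σy)² = 10·5559 − 191² = 55590 − 36481 = 19109
r = S_xy / √(S_xx·S_yy) = -3643 / √(1081·19109) = -3643 / √20656829 = -3643 / 4544.9784 = -0.8015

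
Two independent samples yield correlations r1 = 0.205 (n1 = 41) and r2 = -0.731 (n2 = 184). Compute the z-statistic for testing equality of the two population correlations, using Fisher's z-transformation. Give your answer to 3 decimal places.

6.382

Fisher z-transforms: z1 = atanh(0.205) = 0.207946, z2 = atanh(-0.731) = -0.930872; difference d = 1.138818
Var(d) = 1/38 + 1/181 = 0.0263158 + 0.0055249 = 0.0318407
z = d/√Var(d) = 1.138818 / √0.0318407 = 1.138818 / 0.178440 = 6.382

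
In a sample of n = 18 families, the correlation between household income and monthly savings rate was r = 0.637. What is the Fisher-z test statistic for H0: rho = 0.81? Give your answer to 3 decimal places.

-1.448

Fisher z: atanh(0.637) = 0.753109, atanh(0.81) = 1.127029
z = (z_r − z_0)·√(n−3) = (0.753109 − 1.127029)·√15 = -0.373920 · 3.872983 = -1.448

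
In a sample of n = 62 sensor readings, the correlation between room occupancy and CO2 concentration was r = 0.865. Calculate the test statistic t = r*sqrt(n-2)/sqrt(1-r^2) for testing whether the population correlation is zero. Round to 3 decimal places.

t = r·√(n−2) / √(1−r²) with r = 0.865, n = 62
  = 0.865·√60 / √(1 − 0.748225)
  = 0.865·7.745967 / 0.501772
  = 6.700261 / 0.501772 = 13.353

13.353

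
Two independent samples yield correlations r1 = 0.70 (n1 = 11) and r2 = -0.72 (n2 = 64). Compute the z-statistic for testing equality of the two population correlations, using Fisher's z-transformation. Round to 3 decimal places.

z1 = atanh(0.70) = 0.867301,  z2 = atanh(-0.72) = -0.907645
SE = √(1/(n1−3) + 1/(n2−3)) = √(1/8 + 1/61) = √(0.1250000 + 0.0163934) = √0.1413934 = 0.376023
z = (z1 − z2)/SE = (0.867301 − (-0.907645)) / 0.376023 = 1.774946 / 0.376023 = 4.720

4.720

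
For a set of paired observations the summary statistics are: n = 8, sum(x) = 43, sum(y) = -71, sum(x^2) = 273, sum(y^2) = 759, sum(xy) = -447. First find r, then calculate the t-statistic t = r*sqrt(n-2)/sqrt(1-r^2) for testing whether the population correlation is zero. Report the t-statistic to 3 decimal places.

-4.779

Numerator: nΣxy − (Σx)(Σy) = 8·(-447) − (43)(-71) = -523
Denominator: √[(nΣx²−(Σx)²)(nΣy²−(Σy)²)]
  nΣx²−(Σx)² = 8·273 − 1849 = 335;  nΣy²−(Σy)² = 8·759 − 5041 = 1031
  √(335·1031) = √345385 = 587.6946
r = -523 / 587.6946 = -0.8899
t = r·√(n−2)/√(1−r²) = -0.8899·√6 / √(1−0.791922) = -2.179801 / 0.456156 = -4.779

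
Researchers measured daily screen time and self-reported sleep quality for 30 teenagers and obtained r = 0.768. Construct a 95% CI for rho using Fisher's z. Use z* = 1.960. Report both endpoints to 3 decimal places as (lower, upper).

(0.564, 0.884)

Fisher z: z_r = atanh(r) = ½·ln((1+0.768)/(1−0.768)) = 1.015433
SE(z) = 1/√(n−3) = 1/√27 = 0.192450
95% ⇒ z* = 1.960; margin = 1.960·0.192450 = 0.377202
CI on z-scale: (0.638231, 1.392635)
Back-transform: tanh(0.638231) = 0.563694, tanh(1.392635) = 0.883749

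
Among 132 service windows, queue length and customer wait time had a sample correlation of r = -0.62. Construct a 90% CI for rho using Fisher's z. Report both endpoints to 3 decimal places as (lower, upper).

z_r = atanh(-0.62) = -0.725005;  SE = 1/√(n−3) = 1/√129 = 0.088045
z-limits: -0.725005 ± 1.645·0.088045 = -0.725005 ± 0.144834 = [-0.869839, -0.580171]
ρ-limits: (tanh -0.869839, tanh -0.580171) = (-0.701, -0.523)

(-0.701, -0.523)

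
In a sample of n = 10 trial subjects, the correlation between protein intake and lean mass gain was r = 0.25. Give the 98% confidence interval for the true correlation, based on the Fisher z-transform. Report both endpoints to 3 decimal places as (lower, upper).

z_r = atanh(0.25) = 0.255413;  SE = 1/√(n−3) = 1/√7 = 0.377964
z-limits: 0.255413 ± 2.326·0.377964 = 0.255413 ± 0.879144 = [-0.623731, 1.134557]
ρ-limits: (tanh -0.623731, tanh 1.134557) = (-0.554, 0.813)

(-0.554, 0.813)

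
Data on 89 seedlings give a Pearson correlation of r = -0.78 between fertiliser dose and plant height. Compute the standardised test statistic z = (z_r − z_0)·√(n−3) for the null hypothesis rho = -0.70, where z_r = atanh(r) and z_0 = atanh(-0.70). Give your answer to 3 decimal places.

-1.651

z_r = atanh(-0.78) = -1.045371,  z_0 = atanh(-0.70) = -0.867301
SE = 1/√(n−3) = 1/√86 = 0.107833
z = (z_r − z_0)/SE = (-1.045371 − (-0.867301)) / 0.107833 = -0.178070 / 0.107833 = -1.651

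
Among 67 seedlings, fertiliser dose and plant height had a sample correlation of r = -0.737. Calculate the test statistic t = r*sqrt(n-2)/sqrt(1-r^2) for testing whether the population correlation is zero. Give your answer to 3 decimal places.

-8.791

1 − r² = 1 − 0.543169 = 0.456831;  √(1−r²) = 0.675893
√(n−2) = √65 = 8.062258
t = r·√(n−2)/√(1−r²) = -0.737 · 8.062258 / 0.675893 = -8.791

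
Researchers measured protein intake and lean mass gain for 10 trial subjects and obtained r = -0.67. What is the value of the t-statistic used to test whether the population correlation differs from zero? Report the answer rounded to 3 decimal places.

-2.553

1 − r² = 1 − 0.4489 = 0.5511;  √(1−r²) = 0.742361
√(n−2) = √8 = 2.828427
t = r·√(n−2)/√(1−r²) = -0.67 · 2.828427 / 0.742361 = -2.553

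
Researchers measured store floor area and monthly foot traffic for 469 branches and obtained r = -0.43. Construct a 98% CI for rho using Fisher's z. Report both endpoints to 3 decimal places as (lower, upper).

(-0.514, -0.338)

Fisher z: z_r = atanh(r) = ½·ln((1+(-0.43))/(1−(-0.43))) = -0.459897
SE(z) = 1/√(n−3) = 1/√466 = 0.046324
98% ⇒ z* = 2.326; margin = 2.326·0.046324 = 0.107750
CI on z-scale: (-0.567647, -0.352147)
Back-transform: tanh(-0.567647) = -0.513629, tanh(-0.352147) = -0.338278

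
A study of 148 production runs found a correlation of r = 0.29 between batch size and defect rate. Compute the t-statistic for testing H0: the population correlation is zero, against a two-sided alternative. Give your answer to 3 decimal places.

1 − r² = 1 − 0.0841 = 0.9159;  √(1−r²) = 0.957027
√(n−2) = √146 = 12.083046
t = r·√(n−2)/√(1−r²) = 0.29 · 12.083046 / 0.957027 = 3.661

3.661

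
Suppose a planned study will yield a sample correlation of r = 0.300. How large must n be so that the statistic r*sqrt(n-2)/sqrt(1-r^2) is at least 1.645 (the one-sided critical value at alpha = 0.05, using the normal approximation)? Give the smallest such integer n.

30

r√(n−2)/√(1−r²) ≥ 1.645  ⇔  n−2 ≥ (1.645)²·(1−r²)/r²
(1−r²)/r² = (1−0.090000)/0.090000 = 10.1111
n ≥ 2 + 2.706025·10.1111 = 2 + 27.3609 = 29.3609
⌈29.3609⌉ = 30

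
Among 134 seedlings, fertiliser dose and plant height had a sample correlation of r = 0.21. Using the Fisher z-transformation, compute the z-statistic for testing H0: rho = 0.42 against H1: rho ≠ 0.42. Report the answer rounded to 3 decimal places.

-2.684

z_r = atanh(0.21) = 0.213171,  z_0 = atanh(0.42) = 0.447692
SE = 1/√(n−3) = 1/√131 = 0.087370
z = (z_r − z_0)/SE = (0.213171 − 0.447692) / 0.087370 = -0.234521 / 0.087370 = -2.684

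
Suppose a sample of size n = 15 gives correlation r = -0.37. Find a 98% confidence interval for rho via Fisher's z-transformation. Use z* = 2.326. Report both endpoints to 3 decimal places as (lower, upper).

(-0.786, 0.276)

Fisher z: z_r = atanh(r) = ½·ln((1+(-0.37))/(1−(-0.37))) = -0.388423
SE(z) = 1/√(n−3) = 1/√12 = 0.288675
98% ⇒ z* = 2.326; margin = 2.326·0.288675 = 0.671458
CI on z-scale: (-1.059881, 0.283035)
Back-transform: tanh(-1.059881) = -0.785618, tanh(0.283035) = 0.275712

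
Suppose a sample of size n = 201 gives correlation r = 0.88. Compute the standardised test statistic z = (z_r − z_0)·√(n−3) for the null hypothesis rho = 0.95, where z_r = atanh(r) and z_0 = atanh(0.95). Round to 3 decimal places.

z_r = atanh(0.88) = 1.375768,  z_0 = atanh(0.95) = 1.831781
SE = 1/√(n−3) = 1/√198 = 0.071067
z = (z_r − z_0)/SE = (1.375768 − 1.831781) / 0.071067 = -0.456013 / 0.071067 = -6.417

-6.417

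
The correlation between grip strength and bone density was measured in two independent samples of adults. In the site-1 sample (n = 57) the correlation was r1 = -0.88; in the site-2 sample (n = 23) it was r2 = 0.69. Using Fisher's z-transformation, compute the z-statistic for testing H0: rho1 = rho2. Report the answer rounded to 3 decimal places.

-8.495

Fisher z-transforms: z1 = atanh(-0.88) = -1.375768, z2 = atanh(0.69) = 0.847956; difference d = -2.223724
Var(d) = 1/54 + 1/20 = 0.0185185 + 0.0500000 = 0.0685185
z = d/√Var(d) = -2.223724 / √0.0685185 = -2.223724 / 0.261760 = -8.495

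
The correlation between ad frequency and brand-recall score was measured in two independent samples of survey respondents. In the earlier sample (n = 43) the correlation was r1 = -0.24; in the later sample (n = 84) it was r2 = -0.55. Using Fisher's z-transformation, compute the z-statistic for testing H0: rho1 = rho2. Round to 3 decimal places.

1.933

z1 = atanh(-0.24) = -0.244774,  z2 = atanh(-0.55) = -0.618381
SE = √(1/(n1−3) + 1/(n2−3)) = √(1/40 + 1/81) = √(0.0250000 + 0.0123457) = √0.0373457 = 0.193250
z = (z1 − z2)/SE = (-0.244774 − (-0.618381)) / 0.193250 = 0.373607 / 0.193250 = 1.933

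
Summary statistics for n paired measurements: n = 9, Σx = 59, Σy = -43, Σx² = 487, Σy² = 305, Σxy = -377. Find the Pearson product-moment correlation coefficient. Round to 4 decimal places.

-0.9522

S_xy = nΣxy − ΣxΣy = 9·(-377) − 59·(-43) = -3393 − (-2537) = -856
S_xx = nΣx² − (Σx)² = 9·487 − 59² = 4383 − 3481 = 902
S_yy = nΣy² − (Σy)² = 9·305 − (-43)² = 2745 − 1849 = 896
r = S_xy / √(S_xx·S_yy) = -856 / √(902·896) = -856 / √808192 = -856 / 898.9950 = -0.9522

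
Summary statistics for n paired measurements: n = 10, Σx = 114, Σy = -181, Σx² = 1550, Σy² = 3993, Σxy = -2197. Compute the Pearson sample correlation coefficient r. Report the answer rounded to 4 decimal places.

-0.3153

Numerator: nΣxy − (Σx)(Σy) = 10·(-2197) − (114)(-181) = -1336
Denominator: √[(nΣx²−(Σx)²)(nΣy²−(Σy)²)]
  nΣx²−(Σx)² = 10·1550 − 12996 = 2504;  nΣy²−(Σy)² = 10·3993 − 32761 = 7169
  √(2504·7169) = √17951176 = 4236.8828
r = -1336 / 4236.8828 = -0.3153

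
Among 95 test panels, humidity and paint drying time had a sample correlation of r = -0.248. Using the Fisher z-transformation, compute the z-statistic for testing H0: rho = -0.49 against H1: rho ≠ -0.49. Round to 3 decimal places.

2.712

z_r = atanh(-0.248) = -0.253281,  z_0 = atanh(-0.49) = -0.536060
SE = 1/√(n−3) = 1/√92 = 0.104257
z = (z_r − z_0)/SE = (-0.253281 − (-0.536060)) / 0.104257 = 0.282779 / 0.104257 = 2.712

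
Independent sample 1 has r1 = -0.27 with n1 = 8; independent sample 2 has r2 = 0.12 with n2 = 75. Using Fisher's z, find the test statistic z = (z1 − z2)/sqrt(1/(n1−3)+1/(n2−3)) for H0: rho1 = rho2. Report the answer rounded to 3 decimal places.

Fisher z-transforms: z1 = atanh(-0.27) = -0.276864, z2 = atanh(0.12) = 0.120581; difference d = -0.397445
Var(d) = 1/5 + 1/72 = 0.2000000 + 0.0138889 = 0.2138889
z = d/√Var(d) = -0.397445 / √0.2138889 = -0.397445 / 0.462481 = -0.859

-0.859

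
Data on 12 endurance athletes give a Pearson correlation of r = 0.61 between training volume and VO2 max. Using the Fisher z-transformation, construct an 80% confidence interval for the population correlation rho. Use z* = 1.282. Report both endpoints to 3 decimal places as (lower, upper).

z_r = atanh(0.61) = 0.708921;  SE = 1/√(n−3) = 1/√9 = 0.333333
z-limits: 0.708921 ± 1.282·0.333333 = 0.708921 ± 0.427333 = [0.281588, 1.136254]
ρ-limits: (tanh 0.281588, tanh 1.136254) = (0.274, 0.813)

(0.274, 0.813)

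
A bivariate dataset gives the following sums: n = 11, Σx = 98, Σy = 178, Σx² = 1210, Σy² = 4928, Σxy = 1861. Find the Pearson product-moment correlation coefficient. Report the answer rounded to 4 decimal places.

Numerator: nΣxy − (Σx)(Σy) = 11·1861 − (98)(178) = 3027
Denominator: √[(nΣx²−(Σx)²)(nΣy²−(Σy)²)]
  nΣx²−(Σx)² = 11·1210 − 9604 = 3706;  nΣy²−(Σy)² = 11·4928 − 31684 = 22524
  √(3706·22524) = √83473944 = 9136.4076
r = 3027 / 9136.4076 = 0.3313

0.3313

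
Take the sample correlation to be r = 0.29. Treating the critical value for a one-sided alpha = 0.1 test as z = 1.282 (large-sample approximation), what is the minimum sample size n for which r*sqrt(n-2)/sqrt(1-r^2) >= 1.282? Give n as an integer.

r√(n−2)/√(1−r²) ≥ 1.282  ⇔  n−2 ≥ (1.282)²·(1−r²)/r²
(1−r²)/r² = (1−0.0841)/0.0841 = 10.8906
n ≥ 2 + 1.643524·10.8906 = 2 + 17.8990 = 19.8990
⌈19.8990⌉ = 20

20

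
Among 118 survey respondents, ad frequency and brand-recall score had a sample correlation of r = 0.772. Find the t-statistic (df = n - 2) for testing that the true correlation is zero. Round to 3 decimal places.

13.081

t = r·√(n−2) / √(1−r²) with r = 0.772, n = 118
  = 0.772·√116 / √(1 − 0.595984)
  = 0.772·10.770330 / 0.635623
  = 8.314695 / 0.635623 = 13.081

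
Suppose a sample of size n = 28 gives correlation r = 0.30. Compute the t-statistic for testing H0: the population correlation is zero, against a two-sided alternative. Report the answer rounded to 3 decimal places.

1 − r² = 1 − 0.0900 = 0.9100;  √(1−r²) = 0.953939
√(n−2) = √26 = 5.099020
t = r·√(n−2)/√(1−r²) = 0.30 · 5.099020 / 0.953939 = 1.604

1.604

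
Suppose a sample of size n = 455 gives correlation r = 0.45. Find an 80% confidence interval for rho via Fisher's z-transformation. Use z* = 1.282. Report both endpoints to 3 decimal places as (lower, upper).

(0.401, 0.497)

z_r = atanh(0.45) = 0.484700;  SE = 1/√(n−3) = 1/√452 = 0.047036
z-limits: 0.484700 ± 1.282·0.047036 = 0.484700 ± 0.060300 = [0.424400, 0.545000]
ρ-limits: (tanh 0.424400, tanh 0.545000) = (0.401, 0.497)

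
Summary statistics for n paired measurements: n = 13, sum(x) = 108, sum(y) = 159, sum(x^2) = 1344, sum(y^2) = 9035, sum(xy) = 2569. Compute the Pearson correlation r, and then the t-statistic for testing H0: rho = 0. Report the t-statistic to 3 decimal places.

3.262

Numerator: nΣxy − (Σx)(Σy) = 13·2569 − (108)(159) = 16225
Denominator: √[(nΣx²−(Σx)²)(nΣy²−(Σy)²)]
  nΣx²−(Σx)² = 13·1344 − 11664 = 5808;  nΣy²−(Σy)² = 13·9035 − 25281 = 92174
  √(5808·92174) = √535346592 = 23137.5580
r = 16225 / 23137.5580 = 0.7012
t = r·√(n−2)/√(1−r²) = 0.7012·√11 / √(1−0.491681) = 2.325617 / 0.712965 = 3.262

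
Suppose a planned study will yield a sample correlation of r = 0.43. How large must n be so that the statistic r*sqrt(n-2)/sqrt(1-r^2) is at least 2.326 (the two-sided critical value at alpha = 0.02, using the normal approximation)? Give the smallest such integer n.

26

r√(n−2)/√(1−r²) ≥ 2.326  ⇔  n−2 ≥ (2.326)²·(1−r²)/r²
(1−r²)/r² = (1−0.1849)/0.1849 = 4.4083
n ≥ 2 + 5.410276·4.4083 = 2 + 23.8501 = 25.8501
⌈25.8501⌉ = 26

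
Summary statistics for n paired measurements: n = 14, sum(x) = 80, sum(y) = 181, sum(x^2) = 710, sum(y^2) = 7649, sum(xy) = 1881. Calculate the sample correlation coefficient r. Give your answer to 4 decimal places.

S_xy = nΣxy − ΣxΣy = 14·1881 − 80·181 = 26334 − 14480 = 11854
S_xx = nΣx² − (Σx)² = 14·710 − 80² = 9940 − 6400 = 3540
S_yy = nΣy² − (Σy)² = 14·7649 − 181² = 107086 − 32761 = 74325
r = S_xy / √(S_xx·S_yy) = 11854 / √(3540·74325) = 11854 / √263110500 = 11854 / 16220.6812 = 0.7308

0.7308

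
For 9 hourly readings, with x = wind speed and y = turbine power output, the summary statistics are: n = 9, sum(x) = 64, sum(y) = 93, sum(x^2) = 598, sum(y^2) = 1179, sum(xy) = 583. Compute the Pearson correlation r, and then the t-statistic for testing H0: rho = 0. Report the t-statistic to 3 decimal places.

-1.310

Numerator: nΣxy − (Σx)(Σy) = 9·583 − (64)(93) = -705
Denominator: √[(nΣx²−(Σx)²)(nΣy²−(Σy)²)]
  nΣx²−(Σx)² = 9·598 − 4096 = 1286;  nΣy²−(Σy)² = 9·1179 − 8649 = 1962
  √(1286·1962) = √2523132 = 1588.4370
r = -705 / 1588.4370 = -0.4438
t = r·√(n−2)/√(1−r²) = -0.4438·√7 / √(1−0.196958) = -1.174184 / 0.896126 = -1.310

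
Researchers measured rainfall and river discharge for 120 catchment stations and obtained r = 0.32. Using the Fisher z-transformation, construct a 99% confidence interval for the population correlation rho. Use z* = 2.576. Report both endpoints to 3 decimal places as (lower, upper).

(0.093, 0.515)

Fisher z: z_r = atanh(r) = ½·ln((1+0.32)/(1−0.32)) = 0.331647
SE(z) = 1/√(n−3) = 1/√117 = 0.092450
99% ⇒ z* = 2.576; margin = 2.576·0.092450 = 0.238151
CI on z-scale: (0.093496, 0.569798)
Back-transform: tanh(0.093496) = 0.093225, tanh(0.569798) = 0.515211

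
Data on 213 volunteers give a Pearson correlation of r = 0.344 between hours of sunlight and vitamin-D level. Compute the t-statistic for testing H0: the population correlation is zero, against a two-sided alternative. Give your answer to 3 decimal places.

1 − r² = 1 − 0.118336 = 0.881664;  √(1−r²) = 0.938970
√(n−2) = √211 = 14.525839
t = r·√(n−2)/√(1−r²) = 0.344 · 14.525839 / 0.938970 = 5.322

5.322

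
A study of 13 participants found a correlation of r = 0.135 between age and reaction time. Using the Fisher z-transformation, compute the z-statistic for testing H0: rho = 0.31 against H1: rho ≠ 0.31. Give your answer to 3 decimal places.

Fisher z: atanh(0.135) = 0.135829, atanh(0.31) = 0.320545
z = (z_r − z_0)·√(n−3) = (0.135829 − 0.320545)·√10 = -0.184716 · 3.162278 = -0.584

-0.584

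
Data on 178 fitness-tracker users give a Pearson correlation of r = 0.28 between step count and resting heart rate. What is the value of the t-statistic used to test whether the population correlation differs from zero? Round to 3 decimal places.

3.869

t = r·√(n−2) / √(1−r²) with r = 0.28, n = 178
  = 0.28·√176 / √(1 − 0.0784)
  = 0.28·13.266499 / 0.960000
  = 3.714620 / 0.960000 = 3.869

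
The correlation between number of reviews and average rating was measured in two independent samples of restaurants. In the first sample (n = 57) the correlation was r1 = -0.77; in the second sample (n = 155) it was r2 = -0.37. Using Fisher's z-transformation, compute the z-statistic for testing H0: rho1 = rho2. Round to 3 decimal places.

-3.989

z1 = atanh(-0.77) = -1.020328,  z2 = atanh(-0.37) = -0.388423
SE = √(1/(n1−3) + 1/(n2−3)) = √(1/54 + 1/152) = √(0.0185185 + 0.0065789) = √0.0250974 = 0.158422
z = (z1 − z2)/SE = (-1.020328 − (-0.388423)) / 0.158422 = -0.631905 / 0.158422 = -3.989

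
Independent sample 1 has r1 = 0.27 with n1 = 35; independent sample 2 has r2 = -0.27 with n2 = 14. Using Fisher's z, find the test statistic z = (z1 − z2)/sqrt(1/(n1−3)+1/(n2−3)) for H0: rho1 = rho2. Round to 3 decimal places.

1.584

Fisher z-transforms: z1 = atanh(0.27) = 0.276864, z2 = atanh(-0.27) = -0.276864; difference d = 0.553728
Var(d) = 1/32 + 1/11 = 0.0312500 + 0.0909091 = 0.1221591
z = d/√Var(d) = 0.553728 / √0.1221591 = 0.553728 / 0.349513 = 1.584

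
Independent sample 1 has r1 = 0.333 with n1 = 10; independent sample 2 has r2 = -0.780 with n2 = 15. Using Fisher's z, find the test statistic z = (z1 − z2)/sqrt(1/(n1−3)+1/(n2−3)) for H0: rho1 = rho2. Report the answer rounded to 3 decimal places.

Fisher z-transforms: z1 = atanh(0.333) = 0.346199, z2 = atanh(-0.780) = -1.045371; difference d = 1.391570
Var(d) = 1/7 + 1/12 = 0.1428571 + 0.0833333 = 0.2261904
z = d/√Var(d) = 1.391570 / √0.2261904 = 1.391570 / 0.475595 = 2.926

2.926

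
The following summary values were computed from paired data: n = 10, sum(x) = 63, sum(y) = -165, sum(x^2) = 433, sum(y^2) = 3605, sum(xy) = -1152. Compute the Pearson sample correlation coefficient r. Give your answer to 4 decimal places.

-0.6303

Numerator: nΣxy − (Σx)(Σy) = 10·(-1152) − (63)(-165) = -1125
Denominator: √[(nΣx²−(Σx)²)(nΣy²−(Σy)²)]
  nΣx²−(Σx)² = 10·433 − 3969 = 361;  nΣy²−(Σy)² = 10·3605 − 27225 = 8825
  √(361·8825) = √3185825 = 1784.8880
r = -1125 / 1784.8880 = -0.6303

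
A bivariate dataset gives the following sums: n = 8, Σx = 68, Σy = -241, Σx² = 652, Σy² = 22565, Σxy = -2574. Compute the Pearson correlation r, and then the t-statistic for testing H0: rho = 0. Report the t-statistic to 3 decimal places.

-1.391

Numerator: nΣxy − (Σx)(Σy) = 8·(-2574) − (68)(-241) = -4204
Denominator: √[(nΣx²−(Σx)²)(nΣy²−(Σy)²)]
  nΣx²−(Σx)² = 8·652 − 4624 = 592;  nΣy²−(Σy)² = 8·22565 − 58081 = 122439
  √(592·122439) = √72483888 = 8513.7470
r = -4204 / 8513.7470 = -0.4938
t = r·√(n−2)/√(1−r²) = -0.4938·√6 / √(1−0.243838) = -1.209558 / 0.869576 = -1.391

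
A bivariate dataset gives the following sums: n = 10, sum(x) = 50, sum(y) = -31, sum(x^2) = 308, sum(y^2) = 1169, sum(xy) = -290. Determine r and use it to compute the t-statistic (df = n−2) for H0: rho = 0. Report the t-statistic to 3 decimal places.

S_xy = nΣxy − ΣxΣy = 10·(-290) − 50·(-31) = -2900 − (-1550) = -1350
S_xx = nΣx² − (Σx)² = 10·308 − 50² = 3080 − 2500 = 580
S_yy = nΣy² − (Σy)² = 10·1169 − (-31)² = 11690 − 961 = 10729
r = S_xy / √(S_xx·S_yy) = -1350 / √(580·10729) = -1350 / √6222820 = -1350 / 2494.5581 = -0.5412
t = r·√(n−2)/√(1−r²) = -0.5412·√8 / √(1−0.292897) = -1.530745 / 0.840894 = -1.820

-1.820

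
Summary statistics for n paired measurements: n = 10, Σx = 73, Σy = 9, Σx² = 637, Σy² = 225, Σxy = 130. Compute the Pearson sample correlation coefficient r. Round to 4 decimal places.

0.4279

Numerator: nΣxy − (Σx)(Σy) = 10·130 − (73)(9) = 643
Denominator: √[(nΣx²−(Σx)²)(nΣy²−(Σy)²)]
  nΣx²−(Σx)² = 10·637 − 5329 = 1041;  nΣy²−(Σy)² = 10·225 − 81 = 2169
  √(1041·2169) = √2257929 = 1502.6407
r = 643 / 1502.6407 = 0.4279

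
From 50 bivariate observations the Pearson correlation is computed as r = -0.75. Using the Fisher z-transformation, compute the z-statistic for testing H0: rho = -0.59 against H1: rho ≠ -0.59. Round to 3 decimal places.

Fisher z: atanh(-0.75) = -0.972955, atanh(-0.59) = -0.677666
z = (z_r − z_0)·√(n−3) = (-0.972955 − (-0.677666))·√47 = -0.295289 · 6.855655 = -2.024

-2.024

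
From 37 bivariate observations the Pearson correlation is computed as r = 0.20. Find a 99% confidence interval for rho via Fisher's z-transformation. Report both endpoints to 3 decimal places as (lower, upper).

z_r = atanh(0.20) = 0.202733;  SE = 1/√(n−3) = 1/√34 = 0.171499
z-limits: 0.202733 ± 2.576·0.171499 = 0.202733 ± 0.441781 = [-0.239048, 0.644514]
ρ-limits: (tanh -0.239048, tanh 0.644514) = (-0.235, 0.568)

(-0.235, 0.568)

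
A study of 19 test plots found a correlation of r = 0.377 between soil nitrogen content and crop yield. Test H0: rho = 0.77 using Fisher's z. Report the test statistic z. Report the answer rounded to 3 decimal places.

Fisher z: atanh(0.377) = 0.396558, atanh(0.77) = 1.020328
z = (z_r − z_0)·√(n−3) = (0.396558 − 1.020328)·√16 = -0.623770 · 4.000000 = -2.495

-2.495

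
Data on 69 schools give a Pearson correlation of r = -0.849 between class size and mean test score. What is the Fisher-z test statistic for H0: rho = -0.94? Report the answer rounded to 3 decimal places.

3.944

Fisher z: atanh(-0.849) = -1.252560, atanh(-0.94) = -1.738049
z = (z_r − z_0)·√(n−3) = (-1.252560 − (-1.738049))·√66 = 0.485489 · 8.124038 = 3.944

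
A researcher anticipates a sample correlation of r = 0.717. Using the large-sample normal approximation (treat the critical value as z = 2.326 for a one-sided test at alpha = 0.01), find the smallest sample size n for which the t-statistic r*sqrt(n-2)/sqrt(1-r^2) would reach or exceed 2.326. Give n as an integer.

8

r√(n−2)/√(1−r²) ≥ 2.326  ⇔  n−2 ≥ (2.326)²·(1−r²)/r²
(1−r²)/r² = (1−0.514089)/0.514089 = 0.9452
n ≥ 2 + 5.410276·0.9452 = 2 + 5.1138 = 7.1138
⌈7.1138⌉ = 8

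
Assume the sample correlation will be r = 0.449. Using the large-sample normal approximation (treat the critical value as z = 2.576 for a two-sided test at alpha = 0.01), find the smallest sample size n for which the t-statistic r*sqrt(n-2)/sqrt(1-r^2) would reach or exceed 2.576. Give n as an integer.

29

r√(n−2)/√(1−r²) ≥ 2.576  ⇔  n−2 ≥ (2.576)²·(1−r²)/r²
(1−r²)/r² = (1−0.201601)/0.201601 = 3.9603
n ≥ 2 + 6.635776·3.9603 = 2 + 26.2797 = 28.2797
⌈28.2797⌉ = 29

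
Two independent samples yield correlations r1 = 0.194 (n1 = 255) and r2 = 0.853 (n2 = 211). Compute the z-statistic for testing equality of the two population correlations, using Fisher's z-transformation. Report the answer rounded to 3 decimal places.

Fisher z-transforms: z1 = atanh(0.194) = 0.196490, z2 = atanh(0.853) = 1.267064; difference d = -1.070574
Var(d) = 1/252 + 1/208 = 0.0039683 + 0.0048077 = 0.0087760
z = d/√Var(d) = -1.070574 / √0.0087760 = -1.070574 / 0.093680 = -11.428

-11.428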